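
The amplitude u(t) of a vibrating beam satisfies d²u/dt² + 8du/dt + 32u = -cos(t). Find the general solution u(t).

Characteristic equation r² + 8r + 32 = 0 has discriminant (8)² - 4·(32) = -64 < 0, so r = -4 ± 4i.
Hence u_h = C1*cos(4*t)*exp(-4*t) + C2*exp(-4*t)*sin(4*t).
Try u_p = A*cos(t) + B*sin(t). Substituting and equating the coefficients of cos(t) and sin(t) gives A = -31/1025, B = -8/1025, so u_p = -31*cos(t)/1025 - 8*sin(t)/1025.

u = -31*cos(t)/1025 - 8*sin(t)/1025 + C1*cos(4*t)*exp(-4*t) + C2*exp(-4*t)*sin(4*t)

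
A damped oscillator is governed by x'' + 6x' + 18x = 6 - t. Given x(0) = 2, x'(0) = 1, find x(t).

Characteristic equation r² + 6r + 18 = 0 has discriminant (6)² - 4·(18) = -36 < 0, so r = -3 ± 3i.
Hence x_h = C1*cos(3*t)*exp(-3*t) + C2*exp(-3*t)*sin(3*t).
For the particular solution try x_p = A0 + A1*t. Substituting and matching coefficients of each power of t gives A0 = 19/54, A1 = -1/18, so x_p = 19/54 - t/18.
General solution: x = 19/54 - t/18 + C1*cos(3*t)*exp(-3*t) + C2*exp(-3*t)*sin(3*t).
Apply the initial conditions: x(0) = 19/54 + C1 = 2 and x'(0) = -1/18 - 3*C1 + 3*C2 = 1. Solving gives C1 = 89/54, C2 = 2.

x = 19/54 - t/18 + 2*exp(-3*t)*sin(3*t) + 89*cos(3*t)*exp(-3*t)/54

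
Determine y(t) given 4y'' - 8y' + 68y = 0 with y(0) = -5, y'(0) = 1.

y = -5*cos(4*t)*exp(t) + 3*exp(t)*sin(4*t)/2

Divide through by 4: y'' - 2y' + 17y = 0.
Characteristic equation r² - 2r + 17 = 0 has discriminant (-2)² - 4·(17) = -64 < 0, so r = 1 ± 4i.
Hence y_h = C1*cos(4*t)*exp(t) + C2*exp(t)*sin(4*t).
Apply the initial conditions: y(0) = C1 = -5 and y'(0) = C1 + 4*C2 = 1. Solving gives C1 = -5, C2 = 3/2.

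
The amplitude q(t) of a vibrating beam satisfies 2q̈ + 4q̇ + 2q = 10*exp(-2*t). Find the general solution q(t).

Divide through by 2: q'' + 2q' + q = 5*exp(-2*t).
Characteristic equation r² + 2r + 1 = 0 has discriminant (2)² - 4·(1) = 0, so r = -1 is a repeated root.
Hence q_h = (C1 + C2*t)*exp(-t).
Try q_p = A*exp(-2*t). Substituting into the equation and dividing by exp(-2*t) gives A = 5, so q_p = 5*exp(-2*t).

q = 5*exp(-2*t) + C1*exp(-t) + C2*t*exp(-t)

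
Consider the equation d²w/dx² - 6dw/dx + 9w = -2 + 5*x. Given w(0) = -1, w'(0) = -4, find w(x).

w = 4/27 - 31*exp(3*x)/27 + 5*x/9 - 10*x*exp(3*x)/9

Characteristic equation r² - 6r + 9 = 0 has discriminant (-6)² - 4·(9) = 0, so r = 3 is a repeated root.
Hence w_h = (C1 + C2*x)*exp(3*x).
For the particular solution try w_p = A0 + A1*x. Substituting and matching coefficients of each power of x gives A0 = 4/27, A1 = 5/9, so w_p = 4/27 + 5*x/9.
General solution: w = 4/27 + 5*x/9 + C1*exp(3*x) + C2*x*exp(3*x).
Apply the initial conditions: w(0) = 4/27 + C1 = -1 and w'(0) = 5/9 + C2 + 3*C1 = -4. Solving gives C1 = -31/27, C2 = -10/9.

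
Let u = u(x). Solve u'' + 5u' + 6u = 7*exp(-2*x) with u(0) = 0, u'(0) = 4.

Characteristic equation r² + 5r + 6 = 0 factors as (r + 2)(r + 3) = 0, so r = -2, -3.
Hence u_h = C1*exp(-2*x) + C2*exp(-3*x).
Since exp(-2*x) solves the homogeneous equation (r = -2 is a root of multiplicity 1), multiply the trial by x. Try u_p = A*x*exp(-2*x). Substituting into the equation and dividing by exp(-2*x) gives A = 7, so u_p = 7*x*exp(-2*x).
General solution: u = C1*exp(-2*x) + C2*exp(-3*x) + 7*x*exp(-2*x).
Apply the initial conditions: u(0) = C1 + C2 = 0 and u'(0) = 7 - 3*C2 - 2*C1 = 4. Solving gives C1 = -3, C2 = 3.

u = -3*exp(-2*x) + 3*exp(-3*x) + 7*x*exp(-2*x)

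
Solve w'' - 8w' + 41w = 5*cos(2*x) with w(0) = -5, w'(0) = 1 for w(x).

Characteristic equation r² - 8r + 41 = 0 has discriminant (-8)² - 4·(41) = -100 < 0, so r = 4 ± 5i.
Hence w_h = C1*cos(5*x)*exp(4*x) + C2*exp(4*x)*sin(5*x).
Try w_p = A*cos(2*x) + B*sin(2*x). Substituting and equating the coefficients of cos(2x) and sin(2x) gives A = 37/325, B = -16/325, so w_p = -16*sin(2*x)/325 + 37*cos(2*x)/325.
General solution: w = -16*sin(2*x)/325 + 37*cos(2*x)/325 + C1*cos(5*x)*exp(4*x) + C2*exp(4*x)*sin(5*x).
Apply the initial conditions: w(0) = 37/325 + C1 = -5 and w'(0) = -32/325 + 4*C1 + 5*C2 = 1. Solving gives C1 = -1662/325, C2 = 1401/325.

w = -16*sin(2*x)/325 + 37*cos(2*x)/325 - 1662*cos(5*x)*exp(4*x)/325 + 1401*exp(4*x)*sin(5*x)/325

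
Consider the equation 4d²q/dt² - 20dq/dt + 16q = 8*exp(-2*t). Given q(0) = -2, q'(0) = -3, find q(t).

q = -17*exp(t)/9 - 2*exp(4*t)/9 + exp(-2*t)/9

Divide through by 4: q'' - 5q' + 4q = 2*exp(-2*t).
Characteristic equation r² - 5r + 4 = 0 factors as (r - 1)(r - 4) = 0, so r = 1, 4.
Hence q_h = C1*exp(t) + C2*exp(4*t).
Try q_p = A*exp(-2*t). Substituting into the equation and dividing by exp(-2*t) gives A = 1/9, so q_p = exp(-2*t)/9.
General solution: q = exp(-2*t)/9 + C1*exp(t) + C2*exp(4*t).
Apply the initial conditions: q(0) = 1/9 + C1 + C2 = -2 and q'(0) = -2/9 + C1 + 4*C2 = -3. Solving gives C1 = -17/9, C2 = -2/9.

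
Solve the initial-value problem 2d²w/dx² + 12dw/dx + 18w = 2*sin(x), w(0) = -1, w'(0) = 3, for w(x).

Divide through by 2: w'' + 6w' + 9w = sin(x).
Characteristic equation r² + 6r + 9 = 0 has discriminant (6)² - 4·(9) = 0, so r = -3 is a repeated root.
Hence w_h = (C1 + C2*x)*exp(-3*x).
Try w_p = A*cos(x) + B*sin(x). Substituting and equating the coefficients of cos(x) and sin(x) gives A = -3/50, B = 2/25, so w_p = -3*cos(x)/50 + 2*sin(x)/25.
General solution: w = -3*cos(x)/50 + 2*sin(x)/25 + C1*exp(-3*x) + C2*x*exp(-3*x).
Apply the initial conditions: w(0) = -3/50 + C1 = -1 and w'(0) = 2/25 + C2 - 3*C1 = 3. Solving gives C1 = -47/50, C2 = 1/10.

w = -47*exp(-3*x)/50 - 3*cos(x)/50 + 2*sin(x)/25 + x*exp(-3*x)/10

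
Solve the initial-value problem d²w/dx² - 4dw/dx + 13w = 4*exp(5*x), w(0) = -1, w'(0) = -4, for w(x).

Characteristic equation r² - 4r + 13 = 0 has discriminant (-4)² - 4·(13) = -36 < 0, so r = 2 ± 3i.
Hence w_h = C1*cos(3*x)*exp(2*x) + C2*exp(2*x)*sin(3*x).
Try w_p = A*exp(5*x). Substituting into the equation and dividing by exp(5*x) gives A = 2/9, so w_p = 2*exp(5*x)/9.
General solution: w = 2*exp(5*x)/9 + C1*cos(3*x)*exp(2*x) + C2*exp(2*x)*sin(3*x).
Apply the initial conditions: w(0) = 2/9 + C1 = -1 and w'(0) = 10/9 + 2*C1 + 3*C2 = -4. Solving gives C1 = -11/9, C2 = -8/9.

w = 2*exp(5*x)/9 - 11*cos(3*x)*exp(2*x)/9 - 8*exp(2*x)*sin(3*x)/9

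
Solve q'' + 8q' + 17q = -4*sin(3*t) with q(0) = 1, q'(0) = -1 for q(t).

q = -sin(3*t)/20 + 3*cos(3*t)/20 + 17*cos(t)*exp(-4*t)/20 + 51*exp(-4*t)*sin(t)/20

Characteristic equation r² + 8r + 17 = 0 has discriminant (8)² - 4·(17) = -4 < 0, so r = -4 ± i.
Hence q_h = C1*cos(t)*exp(-4*t) + C2*exp(-4*t)*sin(t).
Try q_p = A*cos(3*t) + B*sin(3*t). Substituting and equating the coefficients of cos(3t) and sin(3t) gives A = 3/20, B = -1/20, so q_p = -sin(3*t)/20 + 3*cos(3*t)/20.
General solution: q = -sin(3*t)/20 + 3*cos(3*t)/20 + C1*cos(t)*exp(-4*t) + C2*exp(-4*t)*sin(t).
Apply the initial conditions: q(0) = 3/20 + C1 = 1 and q'(0) = -3/20 + C2 - 4*C1 = -1. Solving gives C1 = 17/20, C2 = 51/20.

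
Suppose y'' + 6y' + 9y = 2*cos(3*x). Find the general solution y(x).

Characteristic equation r² + 6r + 9 = 0 has discriminant (6)² - 4·(9) = 0, so r = -3 is a repeated root.
Hence y_h = (C1 + C2*x)*exp(-3*x).
Try y_p = A*cos(3*x) + B*sin(3*x). Substituting and equating the coefficients of cos(3x) and sin(3x) gives A = 0, B = 1/9, so y_p = sin(3*x)/9.

y = sin(3*x)/9 + C1*exp(-3*x) + C2*x*exp(-3*x)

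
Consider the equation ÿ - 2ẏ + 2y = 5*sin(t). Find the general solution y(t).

Characteristic equation r² - 2r + 2 = 0 has discriminant (-2)² - 4·(2) = -4 < 0, so r = 1 ± i.
Hence y_h = C1*cos(t)*exp(t) + C2*exp(t)*sin(t).
Try y_p = A*cos(t) + B*sin(t). Substituting and equating the coefficients of cos(t) and sin(t) gives A = 2, B = 1, so y_p = 2*cos(t) + sin(t).

y = 2*cos(t) + C1*cos(t)*exp(t) + C2*exp(t)*sin(t) + sin(t)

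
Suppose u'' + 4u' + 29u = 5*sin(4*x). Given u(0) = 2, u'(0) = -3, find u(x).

u = -16*cos(4*x)/85 + 13*sin(4*x)/85 + 13*exp(-2*x)*sin(5*x)/85 + 186*cos(5*x)*exp(-2*x)/85

Characteristic equation r² + 4r + 29 = 0 has discriminant (4)² - 4·(29) = -100 < 0, so r = -2 ± 5i.
Hence u_h = C1*cos(5*x)*exp(-2*x) + C2*exp(-2*x)*sin(5*x).
Try u_p = A*cos(4*x) + B*sin(4*x). Substituting and equating the coefficients of cos(4x) and sin(4x) gives A = -16/85, B = 13/85, so u_p = -16*cos(4*x)/85 + 13*sin(4*x)/85.
General solution: u = -16*cos(4*x)/85 + 13*sin(4*x)/85 + C1*cos(5*x)*exp(-2*x) + C2*exp(-2*x)*sin(5*x).
Apply the initial conditions: u(0) = -16/85 + C1 = 2 and u'(0) = 52/85 - 2*C1 + 5*C2 = -3. Solving gives C1 = 186/85, C2 = 13/85.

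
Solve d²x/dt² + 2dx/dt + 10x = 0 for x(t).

Characteristic equation r² + 2r + 10 = 0 has discriminant (2)² - 4·(10) = -36 < 0, so r = -1 ± 3i.
Hence x_h = C1*cos(3*t)*exp(-t) + C2*exp(-t)*sin(3*t).

x = C1*cos(3*t)*exp(-t) + C2*exp(-t)*sin(3*t)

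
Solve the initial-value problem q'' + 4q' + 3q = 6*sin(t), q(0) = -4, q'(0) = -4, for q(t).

Characteristic equation r² + 4r + 3 = 0 factors as (r + 3)(r + 1) = 0, so r = -3, -1.
Hence q_h = C1*exp(-3*t) + C2*exp(-t).
Try q_p = A*cos(t) + B*sin(t). Substituting and equating the coefficients of cos(t) and sin(t) gives A = -6/5, B = 3/5, so q_p = -6*cos(t)/5 + 3*sin(t)/5.
General solution: q = -6*cos(t)/5 + 3*sin(t)/5 + C1*exp(-3*t) + C2*exp(-t).
Apply the initial conditions: q(0) = -6/5 + C1 + C2 = -4 and q'(0) = 3/5 - C2 - 3*C1 = -4. Solving gives C1 = 37/10, C2 = -13/2.

q = -13*exp(-t)/2 - 6*cos(t)/5 + 3*sin(t)/5 + 37*exp(-3*t)/10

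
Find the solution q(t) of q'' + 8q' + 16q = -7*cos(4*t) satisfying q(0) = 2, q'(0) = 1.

q = 2*exp(-4*t) - 7*sin(4*t)/32 + 79*t*exp(-4*t)/8

Characteristic equation r² + 8r + 16 = 0 has discriminant (8)² - 4·(16) = 0, so r = -4 is a repeated root.
Hence q_h = (C1 + C2*t)*exp(-4*t).
Try q_p = A*cos(4*t) + B*sin(4*t). Substituting and equating the coefficients of cos(4t) and sin(4t) gives A = 0, B = -7/32, so q_p = -7*sin(4*t)/32.
General solution: q = -7*sin(4*t)/32 + C1*exp(-4*t) + C2*t*exp(-4*t).
Apply the initial conditions: q(0) = C1 = 2 and q'(0) = -7/8 + C2 - 4*C1 = 1. Solving gives C1 = 2, C2 = 79/8.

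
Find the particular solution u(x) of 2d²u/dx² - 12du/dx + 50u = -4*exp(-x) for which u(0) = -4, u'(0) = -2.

Divide through by 2: u'' - 6u' + 25u = -2*exp(-x).
Characteristic equation r² - 6r + 25 = 0 has discriminant (-6)² - 4·(25) = -64 < 0, so r = 3 ± 4i.
Hence u_h = C1*cos(4*x)*exp(3*x) + C2*exp(3*x)*sin(4*x).
Try u_p = A*exp(-x). Substituting into the equation and dividing by exp(-x) gives A = -1/16, so u_p = -exp(-x)/16.
General solution: u = -exp(-x)/16 + C1*cos(4*x)*exp(3*x) + C2*exp(3*x)*sin(4*x).
Apply the initial conditions: u(0) = -1/16 + C1 = -4 and u'(0) = 1/16 + 3*C1 + 4*C2 = -2. Solving gives C1 = -63/16, C2 = 39/16.

u = -exp(-x)/16 - 63*cos(4*x)*exp(3*x)/16 + 39*exp(3*x)*sin(4*x)/16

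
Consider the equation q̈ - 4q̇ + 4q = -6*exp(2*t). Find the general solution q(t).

q = C1*exp(2*t) - 3*t**2*exp(2*t) + C2*t*exp(2*t)

Characteristic equation r² - 4r + 4 = 0 has discriminant (-4)² - 4·(4) = 0, so r = 2 is a repeated root.
Hence q_h = (C1 + C2*t)*exp(2*t).
Since exp(2*t) solves the homogeneous equation (r = 2 is a root of multiplicity 2), multiply the trial by t^2. Try q_p = A*t^2*exp(2*t). Substituting into the equation and dividing by exp(2*t) gives A = -3, so q_p = -3*t^2*exp(2*t).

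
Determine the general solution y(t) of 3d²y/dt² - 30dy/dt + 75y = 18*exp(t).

y = 3*exp(t)/8 + C1*exp(5*t) + C2*t*exp(5*t)

Divide through by 3: y'' - 10y' + 25y = 6*exp(t).
Characteristic equation r² - 10r + 25 = 0 has discriminant (-10)² - 4·(25) = 0, so r = 5 is a repeated root.
Hence y_h = (C1 + C2*t)*exp(5*t).
Try y_p = A*exp(t). Substituting into the equation and dividing by exp(t) gives A = 3/8, so y_p = 3*exp(t)/8.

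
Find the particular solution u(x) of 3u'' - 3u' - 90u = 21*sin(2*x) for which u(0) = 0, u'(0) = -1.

Divide through by 3: u'' - u' - 30u = 7*sin(2*x).
Characteristic equation r² - r - 30 = 0 factors as (r - 6)(r + 5) = 0, so r = 6, -5.
Hence u_h = C1*exp(6*x) + C2*exp(-5*x).
Try u_p = A*cos(2*x) + B*sin(2*x). Substituting and equating the coefficients of cos(2x) and sin(2x) gives A = 7/580, B = -119/580, so u_p = -119*sin(2*x)/580 + 7*cos(2*x)/580.
General solution: u = -119*sin(2*x)/580 + 7*cos(2*x)/580 + C1*exp(6*x) + C2*exp(-5*x).
Apply the initial conditions: u(0) = 7/580 + C1 + C2 = 0 and u'(0) = -119/290 - 5*C2 + 6*C1 = -1. Solving gives C1 = -13/220, C2 = 15/319.

u = -119*sin(2*x)/580 - 13*exp(6*x)/220 + 7*cos(2*x)/580 + 15*exp(-5*x)/319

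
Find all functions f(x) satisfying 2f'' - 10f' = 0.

f = C2 + C1*exp(5*x)

Divide through by 2: f'' - 5f' = 0.
Characteristic equation r² - 5r = 0 factors as (r - 5)r = 0, so r = 5, 0.
Hence f_h = C1*exp(5*x) + C2.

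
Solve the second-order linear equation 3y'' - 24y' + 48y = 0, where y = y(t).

y = C1*exp(4*t) + C2*t*exp(4*t)

Divide through by 3: y'' - 8y' + 16y = 0.
Characteristic equation r² - 8r + 16 = 0 has discriminant (-8)² - 4·(16) = 0, so r = 4 is a repeated root.
Hence y_h = (C1 + C2*t)*exp(4*t).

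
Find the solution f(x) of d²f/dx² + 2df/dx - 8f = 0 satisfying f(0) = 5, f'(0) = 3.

Characteristic equation r² + 2r - 8 = 0 factors as (r - 2)(r + 4) = 0, so r = 2, -4.
Hence f_h = C1*exp(2*x) + C2*exp(-4*x).
Apply the initial conditions: f(0) = C1 + C2 = 5 and f'(0) = -4*C2 + 2*C1 = 3. Solving gives C1 = 23/6, C2 = 7/6.

f = 7*exp(-4*x)/6 + 23*exp(2*x)/6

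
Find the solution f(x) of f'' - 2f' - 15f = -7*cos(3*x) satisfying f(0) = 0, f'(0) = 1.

f = -13*exp(-3*x)/48 - exp(5*x)/272 + 7*sin(3*x)/102 + 14*cos(3*x)/51

Characteristic equation r² - 2r - 15 = 0 factors as (r - 5)(r + 3) = 0, so r = 5, -3.
Hence f_h = C1*exp(5*x) + C2*exp(-3*x).
Try f_p = A*cos(3*x) + B*sin(3*x). Substituting and equating the coefficients of cos(3x) and sin(3x) gives A = 14/51, B = 7/102, so f_p = 7*sin(3*x)/102 + 14*cos(3*x)/51.
General solution: f = 7*sin(3*x)/102 + 14*cos(3*x)/51 + C1*exp(5*x) + C2*exp(-3*x).
Apply the initial conditions: f(0) = 14/51 + C1 + C2 = 0 and f'(0) = 7/34 - 3*C2 + 5*C1 = 1. Solving gives C1 = -1/272, C2 = -13/48.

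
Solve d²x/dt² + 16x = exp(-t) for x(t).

x = exp(-t)/17 + C1*cos(4*t) + C2*sin(4*t)

Characteristic equation r² + 16 = 0 has discriminant (0)² - 4·(16) = -64 < 0, so r = ± 4i.
Hence x_h = C1*cos(4*t) + C2*sin(4*t).
Try x_p = A*exp(-t). Substituting into the equation and dividing by exp(-t) gives A = 1/17, so x_p = exp(-t)/17.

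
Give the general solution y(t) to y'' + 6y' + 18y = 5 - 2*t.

y = 17/54 - t/9 + C1*cos(3*t)*exp(-3*t) + C2*exp(-3*t)*sin(3*t)

Characteristic equation r² + 6r + 18 = 0 has discriminant (6)² - 4·(18) = -36 < 0, so r = -3 ± 3i.
Hence y_h = C1*cos(3*t)*exp(-3*t) + C2*exp(-3*t)*sin(3*t).
For the particular solution try y_p = A0 + A1*t. Substituting and matching coefficients of each power of t gives A0 = 17/54, A1 = -1/9, so y_p = 17/54 - t/9.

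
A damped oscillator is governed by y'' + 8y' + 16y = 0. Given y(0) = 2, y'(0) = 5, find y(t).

Characteristic equation r² + 8r + 16 = 0 has discriminant (8)² - 4·(16) = 0, so r = -4 is a repeated root.
Hence y_h = (C1 + C2*t)*exp(-4*t).
Apply the initial conditions: y(0) = C1 = 2 and y'(0) = C2 - 4*C1 = 5. Solving gives C1 = 2, C2 = 13.

y = 2*exp(-4*t) + 13*t*exp(-4*t)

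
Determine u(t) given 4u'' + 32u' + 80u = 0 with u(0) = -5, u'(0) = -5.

Divide through by 4: u'' + 8u' + 20u = 0.
Characteristic equation r² + 8r + 20 = 0 has discriminant (8)² - 4·(20) = -16 < 0, so r = -4 ± 2i.
Hence u_h = C1*cos(2*t)*exp(-4*t) + C2*exp(-4*t)*sin(2*t).
Apply the initial conditions: u(0) = C1 = -5 and u'(0) = -4*C1 + 2*C2 = -5. Solving gives C1 = -5, C2 = -25/2.

u = -5*cos(2*t)*exp(-4*t) - 25*exp(-4*t)*sin(2*t)/2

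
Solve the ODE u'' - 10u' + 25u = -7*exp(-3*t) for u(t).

Characteristic equation r² - 10r + 25 = 0 has discriminant (-10)² - 4·(25) = 0, so r = 5 is a repeated root.
Hence u_h = (C1 + C2*t)*exp(5*t).
Try u_p = A*exp(-3*t). Substituting into the equation and dividing by exp(-3*t) gives A = -7/64, so u_p = -7*exp(-3*t)/64.

u = -7*exp(-3*t)/64 + C1*exp(5*t) + C2*t*exp(5*t)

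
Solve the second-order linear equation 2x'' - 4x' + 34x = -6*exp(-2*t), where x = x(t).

Divide through by 2: x'' - 2x' + 17x = -3*exp(-2*t).
Characteristic equation r² - 2r + 17 = 0 has discriminant (-2)² - 4·(17) = -64 < 0, so r = 1 ± 4i.
Hence x_h = C1*cos(4*t)*exp(t) + C2*exp(t)*sin(4*t).
Try x_p = A*exp(-2*t). Substituting into the equation and dividing by exp(-2*t) gives A = -3/25, so x_p = -3*exp(-2*t)/25.

x = -3*exp(-2*t)/25 + C1*cos(4*t)*exp(t) + C2*exp(t)*sin(4*t)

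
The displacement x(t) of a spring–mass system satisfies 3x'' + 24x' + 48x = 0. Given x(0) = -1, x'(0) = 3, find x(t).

Divide through by 3: x'' + 8x' + 16x = 0.
Characteristic equation r² + 8r + 16 = 0 has discriminant (8)² - 4·(16) = 0, so r = -4 is a repeated root.
Hence x_h = (C1 + C2*t)*exp(-4*t).
Apply the initial conditions: x(0) = C1 = -1 and x'(0) = C2 - 4*C1 = 3. Solving gives C1 = -1, C2 = -1.

x = -exp(-4*t) - t*exp(-4*t)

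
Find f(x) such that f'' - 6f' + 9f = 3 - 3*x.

f = 1/9 - x/3 + C1*exp(3*x) + C2*x*exp(3*x)

Characteristic equation r² - 6r + 9 = 0 has discriminant (-6)² - 4·(9) = 0, so r = 3 is a repeated root.
Hence f_h = (C1 + C2*x)*exp(3*x).
For the particular solution try f_p = A0 + A1*x. Substituting and matching coefficients of each power of x gives A0 = 1/9, A1 = -1/3, so f_p = 1/9 - x/3.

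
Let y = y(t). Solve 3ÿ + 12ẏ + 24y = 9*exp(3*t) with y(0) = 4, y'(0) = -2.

Divide through by 3: y'' + 4y' + 8y = 3*exp(3*t).
Characteristic equation r² + 4r + 8 = 0 has discriminant (4)² - 4·(8) = -16 < 0, so r = -2 ± 2i.
Hence y_h = C1*cos(2*t)*exp(-2*t) + C2*exp(-2*t)*sin(2*t).
Try y_p = A*exp(3*t). Substituting into the equation and dividing by exp(3*t) gives A = 3/29, so y_p = 3*exp(3*t)/29.
General solution: y = 3*exp(3*t)/29 + C1*cos(2*t)*exp(-2*t) + C2*exp(-2*t)*sin(2*t).
Apply the initial conditions: y(0) = 3/29 + C1 = 4 and y'(0) = 9/29 - 2*C1 + 2*C2 = -2. Solving gives C1 = 113/29, C2 = 159/58.

y = 3*exp(3*t)/29 + 113*cos(2*t)*exp(-2*t)/29 + 159*exp(-2*t)*sin(2*t)/58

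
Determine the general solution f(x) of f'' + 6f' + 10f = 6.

Characteristic equation r² + 6r + 10 = 0 has discriminant (6)² - 4·(10) = -4 < 0, so r = -3 ± i.
Hence f_h = C1*cos(x)*exp(-3*x) + C2*exp(-3*x)*sin(x).
For the particular solution try f_p = A0. Substituting and matching coefficients of each power of x gives A0 = 3/5, so f_p = 3/5.

f = 3/5 + C1*cos(x)*exp(-3*x) + C2*exp(-3*x)*sin(x)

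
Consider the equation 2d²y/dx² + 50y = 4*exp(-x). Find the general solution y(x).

Divide through by 2: y'' + 25y = 2*exp(-x).
Characteristic equation r² + 25 = 0 has discriminant (0)² - 4·(25) = -100 < 0, so r = ± 5i.
Hence y_h = C1*cos(5*x) + C2*sin(5*x).
Try y_p = A*exp(-x). Substituting into the equation and dividing by exp(-x) gives A = 1/13, so y_p = exp(-x)/13.

y = exp(-x)/13 + C1*cos(5*x) + C2*sin(5*x)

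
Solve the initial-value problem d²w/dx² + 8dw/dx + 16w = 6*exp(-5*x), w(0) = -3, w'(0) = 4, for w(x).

Characteristic equation r² + 8r + 16 = 0 has discriminant (8)² - 4·(16) = 0, so r = -4 is a repeated root.
Hence w_h = (C1 + C2*x)*exp(-4*x).
Try w_p = A*exp(-5*x). Substituting into the equation and dividing by exp(-5*x) gives A = 6, so w_p = 6*exp(-5*x).
General solution: w = 6*exp(-5*x) + C1*exp(-4*x) + C2*x*exp(-4*x).
Apply the initial conditions: w(0) = 6 + C1 = -3 and w'(0) = -30 + C2 - 4*C1 = 4. Solving gives C1 = -9, C2 = -2.

w = -9*exp(-4*x) + 6*exp(-5*x) - 2*x*exp(-4*x)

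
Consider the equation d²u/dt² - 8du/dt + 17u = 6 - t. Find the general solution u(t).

Characteristic equation r² - 8r + 17 = 0 has discriminant (-8)² - 4·(17) = -4 < 0, so r = 4 ± i.
Hence u_h = C1*cos(t)*exp(4*t) + C2*exp(4*t)*sin(t).
For the particular solution try u_p = A0 + A1*t. Substituting and matching coefficients of each power of t gives A0 = 94/289, A1 = -1/17, so u_p = 94/289 - t/17.

u = 94/289 - t/17 + C1*cos(t)*exp(4*t) + C2*exp(4*t)*sin(t)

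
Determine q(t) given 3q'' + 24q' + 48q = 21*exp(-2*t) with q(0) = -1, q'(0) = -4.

Divide through by 3: q'' + 8q' + 16q = 7*exp(-2*t).
Characteristic equation r² + 8r + 16 = 0 has discriminant (8)² - 4·(16) = 0, so r = -4 is a repeated root.
Hence q_h = (C1 + C2*t)*exp(-4*t).
Try q_p = A*exp(-2*t). Substituting into the equation and dividing by exp(-2*t) gives A = 7/4, so q_p = 7*exp(-2*t)/4.
General solution: q = 7*exp(-2*t)/4 + C1*exp(-4*t) + C2*t*exp(-4*t).
Apply the initial conditions: q(0) = 7/4 + C1 = -1 and q'(0) = -7/2 + C2 - 4*C1 = -4. Solving gives C1 = -11/4, C2 = -23/2.

q = -11*exp(-4*t)/4 + 7*exp(-2*t)/4 - 23*t*exp(-4*t)/2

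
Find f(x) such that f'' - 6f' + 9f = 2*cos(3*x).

Characteristic equation r² - 6r + 9 = 0 has discriminant (-6)² - 4·(9) = 0, so r = 3 is a repeated root.
Hence f_h = (C1 + C2*x)*exp(3*x).
Try f_p = A*cos(3*x) + B*sin(3*x). Substituting and equating the coefficients of cos(3x) and sin(3x) gives A = 0, B = -1/9, so f_p = -sin(3*x)/9.

f = -sin(3*x)/9 + C1*exp(3*x) + C2*x*exp(3*x)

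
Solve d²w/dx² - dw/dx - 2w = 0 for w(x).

w = C1*exp(2*x) + C2*exp(-x)

Characteristic equation r² - r - 2 = 0 factors as (r - 2)(r + 1) = 0, so r = 2, -1.
Hence w_h = C1*exp(2*x) + C2*exp(-x).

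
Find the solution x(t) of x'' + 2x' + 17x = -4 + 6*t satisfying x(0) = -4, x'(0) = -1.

Characteristic equation r² + 2r + 17 = 0 has discriminant (2)² - 4·(17) = -64 < 0, so r = -1 ± 4i.
Hence x_h = C1*cos(4*t)*exp(-t) + C2*exp(-t)*sin(4*t).
For the particular solution try x_p = A0 + A1*t. Substituting and matching coefficients of each power of t gives A0 = -80/289, A1 = 6/17, so x_p = -80/289 + 6*t/17.
General solution: x = -80/289 + 6*t/17 + C1*cos(4*t)*exp(-t) + C2*exp(-t)*sin(4*t).
Apply the initial conditions: x(0) = -80/289 + C1 = -4 and x'(0) = 6/17 - C1 + 4*C2 = -1. Solving gives C1 = -1076/289, C2 = -1467/1156.

x = -80/289 + 6*t/17 - 1467*exp(-t)*sin(4*t)/1156 - 1076*cos(4*t)*exp(-t)/289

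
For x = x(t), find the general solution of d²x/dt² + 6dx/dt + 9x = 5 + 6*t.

x = 1/9 + 2*t/3 + C1*exp(-3*t) + C2*t*exp(-3*t)

Characteristic equation r² + 6r + 9 = 0 has discriminant (6)² - 4·(9) = 0, so r = -3 is a repeated root.
Hence x_h = (C1 + C2*t)*exp(-3*t).
For the particular solution try x_p = A0 + A1*t. Substituting and matching coefficients of each power of t gives A0 = 1/9, A1 = 2/3, so x_p = 1/9 + 2*t/3.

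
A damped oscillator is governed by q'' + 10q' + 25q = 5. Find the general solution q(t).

q = 1/5 + C1*exp(-5*t) + C2*t*exp(-5*t)

Characteristic equation r² + 10r + 25 = 0 has discriminant (10)² - 4·(25) = 0, so r = -5 is a repeated root.
Hence q_h = (C1 + C2*t)*exp(-5*t).
For the particular solution try q_p = A0. Substituting and matching coefficients of each power of t gives A0 = 1/5, so q_p = 1/5.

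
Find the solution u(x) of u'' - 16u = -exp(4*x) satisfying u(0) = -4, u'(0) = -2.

u = -143*exp(4*x)/64 - 113*exp(-4*x)/64 - x*exp(4*x)/8

Characteristic equation r² - 16 = 0 factors as (r - 4)(r + 4) = 0, so r = 4, -4.
Hence u_h = C1*exp(4*x) + C2*exp(-4*x).
Since exp(4*x) solves the homogeneous equation (r = 4 is a root of multiplicity 1), multiply the trial by x. Try u_p = A*x*exp(4*x). Substituting into the equation and dividing by exp(4*x) gives A = -1/8, so u_p = -x*exp(4*x)/8.
General solution: u = C1*exp(4*x) + C2*exp(-4*x) - x*exp(4*x)/8.
Apply the initial conditions: u(0) = C1 + C2 = -4 and u'(0) = -1/8 - 4*C2 + 4*C1 = -2. Solving gives C1 = -143/64, C2 = -113/64.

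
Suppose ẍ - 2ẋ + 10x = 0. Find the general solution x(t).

Characteristic equation r² - 2r + 10 = 0 has discriminant (-2)² - 4·(10) = -36 < 0, so r = 1 ± 3i.
Hence x_h = C1*cos(3*t)*exp(t) + C2*exp(t)*sin(3*t).

x = C1*cos(3*t)*exp(t) + C2*exp(t)*sin(3*t)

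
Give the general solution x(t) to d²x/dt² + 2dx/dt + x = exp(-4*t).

x = exp(-4*t)/9 + C1*exp(-t) + C2*t*exp(-t)

Characteristic equation r² + 2r + 1 = 0 has discriminant (2)² - 4·(1) = 0, so r = -1 is a repeated root.
Hence x_h = (C1 + C2*t)*exp(-t).
Try x_p = A*exp(-4*t). Substituting into the equation and dividing by exp(-4*t) gives A = 1/9, so x_p = exp(-4*t)/9.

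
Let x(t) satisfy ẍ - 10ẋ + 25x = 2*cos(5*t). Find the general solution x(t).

Characteristic equation r² - 10r + 25 = 0 has discriminant (-10)² - 4·(25) = 0, so r = 5 is a repeated root.
Hence x_h = (C1 + C2*t)*exp(5*t).
Try x_p = A*cos(5*t) + B*sin(5*t). Substituting and equating the coefficients of cos(5t) and sin(5t) gives A = 0, B = -1/25, so x_p = -sin(5*t)/25.

x = -sin(5*t)/25 + C1*exp(5*t) + C2*t*exp(5*t)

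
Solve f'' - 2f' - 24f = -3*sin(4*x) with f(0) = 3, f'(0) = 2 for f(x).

f = -3*cos(4*x)/208 + 15*sin(4*x)/208 + 131*exp(-4*x)/80 + 179*exp(6*x)/130

Characteristic equation r² - 2r - 24 = 0 factors as (r + 4)(r - 6) = 0, so r = -4, 6.
Hence f_h = C1*exp(-4*x) + C2*exp(6*x).
Try f_p = A*cos(4*x) + B*sin(4*x). Substituting and equating the coefficients of cos(4x) and sin(4x) gives A = -3/208, B = 15/208, so f_p = -3*cos(4*x)/208 + 15*sin(4*x)/208.
General solution: f = -3*cos(4*x)/208 + 15*sin(4*x)/208 + C1*exp(-4*x) + C2*exp(6*x).
Apply the initial conditions: f(0) = -3/208 + C1 + C2 = 3 and f'(0) = 15/52 - 4*C1 + 6*C2 = 2. Solving gives C1 = 131/80, C2 = 179/130.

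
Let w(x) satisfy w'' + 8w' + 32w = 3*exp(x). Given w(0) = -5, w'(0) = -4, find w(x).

w = 3*exp(x)/41 - 999*exp(-4*x)*sin(4*x)/164 - 208*cos(4*x)*exp(-4*x)/41

Characteristic equation r² + 8r + 32 = 0 has discriminant (8)² - 4·(32) = -64 < 0, so r = -4 ± 4i.
Hence w_h = C1*cos(4*x)*exp(-4*x) + C2*exp(-4*x)*sin(4*x).
Try w_p = A*exp(x). Substituting into the equation and dividing by exp(x) gives A = 3/41, so w_p = 3*exp(x)/41.
General solution: w = 3*exp(x)/41 + C1*cos(4*x)*exp(-4*x) + C2*exp(-4*x)*sin(4*x).
Apply the initial conditions: w(0) = 3/41 + C1 = -5 and w'(0) = 3/41 - 4*C1 + 4*C2 = -4. Solving gives C1 = -208/41, C2 = -999/164.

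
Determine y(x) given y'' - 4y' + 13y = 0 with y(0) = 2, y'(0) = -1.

Characteristic equation r² - 4r + 13 = 0 has discriminant (-4)² - 4·(13) = -36 < 0, so r = 2 ± 3i.
Hence y_h = C1*cos(3*x)*exp(2*x) + C2*exp(2*x)*sin(3*x).
Apply the initial conditions: y(0) = C1 = 2 and y'(0) = 2*C1 + 3*C2 = -1. Solving gives C1 = 2, C2 = -5/3.

y = 2*cos(3*x)*exp(2*x) - 5*exp(2*x)*sin(3*x)/3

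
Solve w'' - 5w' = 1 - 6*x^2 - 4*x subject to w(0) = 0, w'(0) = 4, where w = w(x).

w = -493/625 + 2*x**3/5 + 7*x/125 + 16*x**2/25 + 493*exp(5*x)/625

Characteristic equation r² - 5r = 0 factors as (r - 5)r = 0, so r = 5, 0.
Hence w_h = C1*exp(5*x) + C2.
Since 0 is a characteristic root (multiplicity 1), multiply the polynomial trial by x: try w_p = x*(A0 + A1*x + A2*x^2). Substituting and matching coefficients of each power of x gives A0 = 7/125, A1 = 16/25, A2 = 2/5, so w_p = 2*x^3/5 + 7*x/125 + 16*x^2/25.
General solution: w = C2 + 2*x^3/5 + 7*x/125 + 16*x^2/25 + C1*exp(5*x).
Apply the initial conditions: w(0) = C1 + C2 = 0 and w'(0) = 7/125 + 5*C1 = 4. Solving gives C1 = 493/625, C2 = -493/625.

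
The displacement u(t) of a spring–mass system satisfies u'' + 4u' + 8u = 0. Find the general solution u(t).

Characteristic equation r² + 4r + 8 = 0 has discriminant (4)² - 4·(8) = -16 < 0, so r = -2 ± 2i.
Hence u_h = C1*cos(2*t)*exp(-2*t) + C2*exp(-2*t)*sin(2*t).

u = C1*cos(2*t)*exp(-2*t) + C2*exp(-2*t)*sin(2*t)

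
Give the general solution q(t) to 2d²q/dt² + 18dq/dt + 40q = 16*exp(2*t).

Divide through by 2: q'' + 9q' + 20q = 8*exp(2*t).
Characteristic equation r² + 9r + 20 = 0 factors as (r + 4)(r + 5) = 0, so r = -4, -5.
Hence q_h = C1*exp(-4*t) + C2*exp(-5*t).
Try q_p = A*exp(2*t). Substituting into the equation and dividing by exp(2*t) gives A = 4/21, so q_p = 4*exp(2*t)/21.

q = 4*exp(2*t)/21 + C1*exp(-4*t) + C2*exp(-5*t)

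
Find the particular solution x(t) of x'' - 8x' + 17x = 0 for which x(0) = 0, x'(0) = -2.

x = -2*exp(4*t)*sin(t)

Characteristic equation r² - 8r + 17 = 0 has discriminant (-8)² - 4·(17) = -4 < 0, so r = 4 ± i.
Hence x_h = C1*cos(t)*exp(4*t) + C2*exp(4*t)*sin(t).
Apply the initial conditions: x(0) = C1 = 0 and x'(0) = C2 + 4*C1 = -2. Solving gives C1 = 0, C2 = -2.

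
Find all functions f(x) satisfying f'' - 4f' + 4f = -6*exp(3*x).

f = -6*exp(3*x) + C1*exp(2*x) + C2*x*exp(2*x)

Characteristic equation r² - 4r + 4 = 0 has discriminant (-4)² - 4·(4) = 0, so r = 2 is a repeated root.
Hence f_h = (C1 + C2*x)*exp(2*x).
Try f_p = A*exp(3*x). Substituting into the equation and dividing by exp(3*x) gives A = -6, so f_p = -6*exp(3*x).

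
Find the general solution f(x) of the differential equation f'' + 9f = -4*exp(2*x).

f = -4*exp(2*x)/13 + C1*cos(3*x) + C2*sin(3*x)

Characteristic equation r² + 9 = 0 has discriminant (0)² - 4·(9) = -36 < 0, so r = ± 3i.
Hence f_h = C1*cos(3*x) + C2*sin(3*x).
Try f_p = A*exp(2*x). Substituting into the equation and dividing by exp(2*x) gives A = -4/13, so f_p = -4*exp(2*x)/13.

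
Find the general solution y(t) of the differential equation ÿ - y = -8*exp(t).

y = C1*exp(-t) + C2*exp(t) - 4*t*exp(t)

Characteristic equation r² - 1 = 0 factors as (r + 1)(r - 1) = 0, so r = -1, 1.
Hence y_h = C1*exp(-t) + C2*exp(t).
Since exp(t) solves the homogeneous equation (r = 1 is a root of multiplicity 1), multiply the trial by t. Try y_p = A*t*exp(t). Substituting into the equation and dividing by exp(t) gives A = -4, so y_p = -4*t*exp(t).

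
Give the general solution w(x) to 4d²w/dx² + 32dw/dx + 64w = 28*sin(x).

w = -56*cos(x)/289 + 105*sin(x)/289 + C1*exp(-4*x) + C2*x*exp(-4*x)

Divide through by 4: w'' + 8w' + 16w = 7*sin(x).
Characteristic equation r² + 8r + 16 = 0 has discriminant (8)² - 4·(16) = 0, so r = -4 is a repeated root.
Hence w_h = (C1 + C2*x)*exp(-4*x).
Try w_p = A*cos(x) + B*sin(x). Substituting and equating the coefficients of cos(x) and sin(x) gives A = -56/289, B = 105/289, so w_p = -56*cos(x)/289 + 105*sin(x)/289.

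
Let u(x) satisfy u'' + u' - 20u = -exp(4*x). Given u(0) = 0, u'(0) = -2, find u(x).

u = -17*exp(4*x)/81 + 17*exp(-5*x)/81 - x*exp(4*x)/9

Characteristic equation r² + r - 20 = 0 factors as (r - 4)(r + 5) = 0, so r = 4, -5.
Hence u_h = C1*exp(4*x) + C2*exp(-5*x).
Since exp(4*x) solves the homogeneous equation (r = 4 is a root of multiplicity 1), multiply the trial by x. Try u_p = A*x*exp(4*x). Substituting into the equation and dividing by exp(4*x) gives A = -1/9, so u_p = -x*exp(4*x)/9.
General solution: u = C1*exp(4*x) + C2*exp(-5*x) - x*exp(4*x)/9.
Apply the initial conditions: u(0) = C1 + C2 = 0 and u'(0) = -1/9 - 5*C2 + 4*C1 = -2. Solving gives C1 = -17/81, C2 = 17/81.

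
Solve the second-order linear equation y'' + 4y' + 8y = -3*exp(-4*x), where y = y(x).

y = -3*exp(-4*x)/8 + C1*cos(2*x)*exp(-2*x) + C2*exp(-2*x)*sin(2*x)

Characteristic equation r² + 4r + 8 = 0 has discriminant (4)² - 4·(8) = -16 < 0, so r = -2 ± 2i.
Hence y_h = C1*cos(2*x)*exp(-2*x) + C2*exp(-2*x)*sin(2*x).
Try y_p = A*exp(-4*x). Substituting into the equation and dividing by exp(-4*x) gives A = -3/8, so y_p = -3*exp(-4*x)/8.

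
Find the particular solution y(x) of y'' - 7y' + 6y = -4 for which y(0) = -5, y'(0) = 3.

Characteristic equation r² - 7r + 6 = 0 factors as (r - 6)(r - 1) = 0, so r = 6, 1.
Hence y_h = C1*exp(6*x) + C2*exp(x).
For the particular solution try y_p = A0. Substituting and matching coefficients of each power of x gives A0 = -2/3, so y_p = -2/3.
General solution: y = -2/3 + C1*exp(6*x) + C2*exp(x).
Apply the initial conditions: y(0) = -2/3 + C1 + C2 = -5 and y'(0) = C2 + 6*C1 = 3. Solving gives C1 = 22/15, C2 = -29/5.

y = -2/3 - 29*exp(x)/5 + 22*exp(6*x)/15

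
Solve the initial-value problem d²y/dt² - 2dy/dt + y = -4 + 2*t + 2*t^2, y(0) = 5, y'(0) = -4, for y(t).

Characteristic equation r² - 2r + 1 = 0 has discriminant (-2)² - 4·(1) = 0, so r = 1 is a repeated root.
Hence y_h = (C1 + C2*t)*exp(t).
For the particular solution try y_p = A0 + A1*t + A2*t^2. Substituting and matching coefficients of each power of t gives A0 = 12, A1 = 10, A2 = 2, so y_p = 12 + 2*t^2 + 10*t.
General solution: y = 12 + 2*t^2 + 10*t + C1*exp(t) + C2*t*exp(t).
Apply the initial conditions: y(0) = 12 + C1 = 5 and y'(0) = 10 + C1 + C2 = -4. Solving gives C1 = -7, C2 = -7.

y = 12 - 7*exp(t) + 2*t**2 + 10*t - 7*t*exp(t)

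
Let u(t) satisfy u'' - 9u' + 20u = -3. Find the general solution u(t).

Characteristic equation r² - 9r + 20 = 0 factors as (r - 4)(r - 5) = 0, so r = 4, 5.
Hence u_h = C1*exp(4*t) + C2*exp(5*t).
For the particular solution try u_p = A0. Substituting and matching coefficients of each power of t gives A0 = -3/20, so u_p = -3/20.

u = -3/20 + C1*exp(4*t) + C2*exp(5*t)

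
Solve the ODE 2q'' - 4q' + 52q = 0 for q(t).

Divide through by 2: q'' - 2q' + 26q = 0.
Characteristic equation r² - 2r + 26 = 0 has discriminant (-2)² - 4·(26) = -100 < 0, so r = 1 ± 5i.
Hence q_h = C1*cos(5*t)*exp(t) + C2*exp(t)*sin(5*t).

q = C1*cos(5*t)*exp(t) + C2*exp(t)*sin(5*t)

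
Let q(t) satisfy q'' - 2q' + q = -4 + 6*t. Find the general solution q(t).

q = 8 + 6*t + C1*exp(t) + C2*t*exp(t)

Characteristic equation r² - 2r + 1 = 0 has discriminant (-2)² - 4·(1) = 0, so r = 1 is a repeated root.
Hence q_h = (C1 + C2*t)*exp(t).
For the particular solution try q_p = A0 + A1*t. Substituting and matching coefficients of each power of t gives A0 = 8, A1 = 6, so q_p = 8 + 6*t.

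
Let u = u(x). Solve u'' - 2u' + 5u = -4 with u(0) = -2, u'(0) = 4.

u = -4/5 - 6*cos(2*x)*exp(x)/5 + 13*exp(x)*sin(2*x)/5

Characteristic equation r² - 2r + 5 = 0 has discriminant (-2)² - 4·(5) = -16 < 0, so r = 1 ± 2i.
Hence u_h = C1*cos(2*x)*exp(x) + C2*exp(x)*sin(2*x).
For the particular solution try u_p = A0. Substituting and matching coefficients of each power of x gives A0 = -4/5, so u_p = -4/5.
General solution: u = -4/5 + C1*cos(2*x)*exp(x) + C2*exp(x)*sin(2*x).
Apply the initial conditions: u(0) = -4/5 + C1 = -2 and u'(0) = C1 + 2*C2 = 4. Solving gives C1 = -6/5, C2 = 13/5.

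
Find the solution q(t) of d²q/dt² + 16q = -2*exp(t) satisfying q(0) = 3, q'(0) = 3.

Characteristic equation r² + 16 = 0 has discriminant (0)² - 4·(16) = -64 < 0, so r = ± 4i.
Hence q_h = C1*cos(4*t) + C2*sin(4*t).
Try q_p = A*exp(t). Substituting into the equation and dividing by exp(t) gives A = -2/17, so q_p = -2*exp(t)/17.
General solution: q = -2*exp(t)/17 + C1*cos(4*t) + C2*sin(4*t).
Apply the initial conditions: q(0) = -2/17 + C1 = 3 and q'(0) = -2/17 + 4*C2 = 3. Solving gives C1 = 53/17, C2 = 53/68.

q = -2*exp(t)/17 + 53*cos(4*t)/17 + 53*sin(4*t)/68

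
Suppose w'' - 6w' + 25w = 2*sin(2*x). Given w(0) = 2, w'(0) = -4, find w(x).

Characteristic equation r² - 6r + 25 = 0 has discriminant (-6)² - 4·(25) = -64 < 0, so r = 3 ± 4i.
Hence w_h = C1*cos(4*x)*exp(3*x) + C2*exp(3*x)*sin(4*x).
Try w_p = A*cos(2*x) + B*sin(2*x). Substituting and equating the coefficients of cos(2x) and sin(2x) gives A = 8/195, B = 14/195, so w_p = 8*cos(2*x)/195 + 14*sin(2*x)/195.
General solution: w = 8*cos(2*x)/195 + 14*sin(2*x)/195 + C1*cos(4*x)*exp(3*x) + C2*exp(3*x)*sin(4*x).
Apply the initial conditions: w(0) = 8/195 + C1 = 2 and w'(0) = 28/195 + 3*C1 + 4*C2 = -4. Solving gives C1 = 382/195, C2 = -977/390.

w = 8*cos(2*x)/195 + 14*sin(2*x)/195 - 977*exp(3*x)*sin(4*x)/390 + 382*cos(4*x)*exp(3*x)/195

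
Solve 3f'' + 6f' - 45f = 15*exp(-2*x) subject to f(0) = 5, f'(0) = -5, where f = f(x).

f = -exp(-2*x)/3 + 21*exp(3*x)/8 + 65*exp(-5*x)/24

Divide through by 3: f'' + 2f' - 15f = 5*exp(-2*x).
Characteristic equation r² + 2r - 15 = 0 factors as (r + 5)(r - 3) = 0, so r = -5, 3.
Hence f_h = C1*exp(-5*x) + C2*exp(3*x).
Try f_p = A*exp(-2*x). Substituting into the equation and dividing by exp(-2*x) gives A = -1/3, so f_p = -exp(-2*x)/3.
General solution: f = -exp(-2*x)/3 + C1*exp(-5*x) + C2*exp(3*x).
Apply the initial conditions: f(0) = -1/3 + C1 + C2 = 5 and f'(0) = 2/3 - 5*C1 + 3*C2 = -5. Solving gives C1 = 65/24, C2 = 21/8.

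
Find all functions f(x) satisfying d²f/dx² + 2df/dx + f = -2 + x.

Characteristic equation r² + 2r + 1 = 0 has discriminant (2)² - 4·(1) = 0, so r = -1 is a repeated root.
Hence f_h = (C1 + C2*x)*exp(-x).
For the particular solution try f_p = A0 + A1*x. Substituting and matching coefficients of each power of x gives A0 = -4, A1 = 1, so f_p = -4 + x.

f = -4 + x + C1*exp(-x) + C2*x*exp(-x)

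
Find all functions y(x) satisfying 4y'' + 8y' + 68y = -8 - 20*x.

Divide through by 4: y'' + 2y' + 17y = -2 - 5*x.
Characteristic equation r² + 2r + 17 = 0 has discriminant (2)² - 4·(17) = -64 < 0, so r = -1 ± 4i.
Hence y_h = C1*cos(4*x)*exp(-x) + C2*exp(-x)*sin(4*x).
For the particular solution try y_p = A0 + A1*x. Substituting and matching coefficients of each power of x gives A0 = -24/289, A1 = -5/17, so y_p = -24/289 - 5*x/17.

y = -24/289 - 5*x/17 + C1*cos(4*x)*exp(-x) + C2*exp(-x)*sin(4*x)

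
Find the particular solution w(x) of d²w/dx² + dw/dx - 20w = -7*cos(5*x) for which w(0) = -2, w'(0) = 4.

w = -274*exp(4*x)/369 - 127*exp(-5*x)/90 - 7*sin(5*x)/410 + 63*cos(5*x)/410

Characteristic equation r² + r - 20 = 0 factors as (r + 5)(r - 4) = 0, so r = -5, 4.
Hence w_h = C1*exp(-5*x) + C2*exp(4*x).
Try w_p = A*cos(5*x) + B*sin(5*x). Substituting and equating the coefficients of cos(5x) and sin(5x) gives A = 63/410, B = -7/410, so w_p = -7*sin(5*x)/410 + 63*cos(5*x)/410.
General solution: w = -7*sin(5*x)/410 + 63*cos(5*x)/410 + C1*exp(-5*x) + C2*exp(4*x).
Apply the initial conditions: w(0) = 63/410 + C1 + C2 = -2 and w'(0) = -7/82 - 5*C1 + 4*C2 = 4. Solving gives C1 = -127/90, C2 = -274/369.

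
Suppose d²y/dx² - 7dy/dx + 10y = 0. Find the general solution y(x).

Characteristic equation r² - 7r + 10 = 0 factors as (r - 2)(r - 5) = 0, so r = 2, 5.
Hence y_h = C1*exp(2*x) + C2*exp(5*x).

y = C1*exp(2*x) + C2*exp(5*x)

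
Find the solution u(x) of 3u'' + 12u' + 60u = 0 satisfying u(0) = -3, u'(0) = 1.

Divide through by 3: u'' + 4u' + 20u = 0.
Characteristic equation r² + 4r + 20 = 0 has discriminant (4)² - 4·(20) = -64 < 0, so r = -2 ± 4i.
Hence u_h = C1*cos(4*x)*exp(-2*x) + C2*exp(-2*x)*sin(4*x).
Apply the initial conditions: u(0) = C1 = -3 and u'(0) = -2*C1 + 4*C2 = 1. Solving gives C1 = -3, C2 = -5/4.

u = -3*cos(4*x)*exp(-2*x) - 5*exp(-2*x)*sin(4*x)/4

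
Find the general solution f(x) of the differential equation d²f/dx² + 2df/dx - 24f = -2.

f = 1/12 + C1*exp(-6*x) + C2*exp(4*x)

Characteristic equation r² + 2r - 24 = 0 factors as (r + 6)(r - 4) = 0, so r = -6, 4.
Hence f_h = C1*exp(-6*x) + C2*exp(4*x).
For the particular solution try f_p = A0. Substituting and matching coefficients of each power of x gives A0 = 1/12, so f_p = 1/12.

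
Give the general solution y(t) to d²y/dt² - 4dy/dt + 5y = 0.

y = C1*cos(t)*exp(2*t) + C2*exp(2*t)*sin(t)

Characteristic equation r² - 4r + 5 = 0 has discriminant (-4)² - 4·(5) = -4 < 0, so r = 2 ± i.
Hence y_h = C1*cos(t)*exp(2*t) + C2*exp(2*t)*sin(t).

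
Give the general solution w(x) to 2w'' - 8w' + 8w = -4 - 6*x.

w = -5/4 - 3*x/4 + C1*exp(2*x) + C2*x*exp(2*x)

Divide through by 2: w'' - 4w' + 4w = -2 - 3*x.
Characteristic equation r² - 4r + 4 = 0 has discriminant (-4)² - 4·(4) = 0, so r = 2 is a repeated root.
Hence w_h = (C1 + C2*x)*exp(2*x).
For the particular solution try w_p = A0 + A1*x. Substituting and matching coefficients of each power of x gives A0 = -5/4, A1 = -3/4, so w_p = -5/4 - 3*x/4.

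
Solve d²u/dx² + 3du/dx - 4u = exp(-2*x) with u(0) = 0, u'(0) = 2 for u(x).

u = -3*exp(-4*x)/10 - exp(-2*x)/6 + 7*exp(x)/15

Characteristic equation r² + 3r - 4 = 0 factors as (r + 4)(r - 1) = 0, so r = -4, 1.
Hence u_h = C1*exp(-4*x) + C2*exp(x).
Try u_p = A*exp(-2*x). Substituting into the equation and dividing by exp(-2*x) gives A = -1/6, so u_p = -exp(-2*x)/6.
General solution: u = -exp(-2*x)/6 + C1*exp(-4*x) + C2*exp(x).
Apply the initial conditions: u(0) = -1/6 + C1 + C2 = 0 and u'(0) = 1/3 + C2 - 4*C1 = 2. Solving gives C1 = -3/10, C2 = 7/15.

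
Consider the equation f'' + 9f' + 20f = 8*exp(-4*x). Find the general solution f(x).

f = C1*exp(-4*x) + C2*exp(-5*x) + 8*x*exp(-4*x)

Characteristic equation r² + 9r + 20 = 0 factors as (r + 4)(r + 5) = 0, so r = -4, -5.
Hence f_h = C1*exp(-4*x) + C2*exp(-5*x).
Since exp(-4*x) solves the homogeneous equation (r = -4 is a root of multiplicity 1), multiply the trial by x. Try f_p = A*x*exp(-4*x). Substituting into the equation and dividing by exp(-4*x) gives A = 8, so f_p = 8*x*exp(-4*x).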